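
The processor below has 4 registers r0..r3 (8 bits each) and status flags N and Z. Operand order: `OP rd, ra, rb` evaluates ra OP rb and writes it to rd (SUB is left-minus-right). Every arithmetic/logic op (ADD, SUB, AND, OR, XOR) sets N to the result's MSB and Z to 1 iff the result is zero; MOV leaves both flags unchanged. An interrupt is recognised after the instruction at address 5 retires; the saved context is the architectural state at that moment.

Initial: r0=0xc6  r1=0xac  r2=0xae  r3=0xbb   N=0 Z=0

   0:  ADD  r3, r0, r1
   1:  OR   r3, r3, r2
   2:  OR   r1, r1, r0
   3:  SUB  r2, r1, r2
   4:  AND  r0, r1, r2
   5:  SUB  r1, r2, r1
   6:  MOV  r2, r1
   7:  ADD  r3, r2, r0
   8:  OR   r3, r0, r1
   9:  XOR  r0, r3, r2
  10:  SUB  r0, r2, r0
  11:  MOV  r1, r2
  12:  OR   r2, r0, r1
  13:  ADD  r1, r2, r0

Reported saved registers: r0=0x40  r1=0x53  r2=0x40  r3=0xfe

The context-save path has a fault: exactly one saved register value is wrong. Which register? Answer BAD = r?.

BAD = r1

after  0: r0=0xc6 r1=0xac r2=0xae r3=0x72  N=0 Z=0
after  1: r0=0xc6 r1=0xac r2=0xae r3=0xfe  N=1 Z=0
after  2: r0=0xc6 r1=0xee r2=0xae r3=0xfe  N=1 Z=0
after  3: r0=0xc6 r1=0xee r2=0x40 r3=0xfe  N=0 Z=0
after  4: r0=0x40 r1=0xee r2=0x40 r3=0xfe  N=0 Z=0
after  5: r0=0x40 r1=0x52 r2=0x40 r3=0xfe  N=0 Z=0
-- IRQ taken; context saved, return-PC = 6 --
mismatch: r1: reported 0x53 vs actual 0x52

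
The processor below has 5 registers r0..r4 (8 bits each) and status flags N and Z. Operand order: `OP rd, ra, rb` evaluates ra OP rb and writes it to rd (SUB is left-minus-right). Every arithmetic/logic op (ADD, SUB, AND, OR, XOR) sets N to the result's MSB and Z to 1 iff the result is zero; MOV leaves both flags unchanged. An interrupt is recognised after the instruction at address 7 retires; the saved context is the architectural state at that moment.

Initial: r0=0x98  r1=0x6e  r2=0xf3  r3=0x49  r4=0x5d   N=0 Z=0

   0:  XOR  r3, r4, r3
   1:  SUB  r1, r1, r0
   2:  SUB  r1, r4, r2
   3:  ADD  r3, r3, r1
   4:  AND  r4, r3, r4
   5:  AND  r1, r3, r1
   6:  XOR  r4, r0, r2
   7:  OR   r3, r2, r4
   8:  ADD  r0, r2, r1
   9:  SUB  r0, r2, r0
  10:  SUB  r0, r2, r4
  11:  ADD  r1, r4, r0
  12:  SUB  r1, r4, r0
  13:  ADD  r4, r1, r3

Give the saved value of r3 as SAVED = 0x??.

after  0: r0=0x98 r1=0x6e r2=0xf3 r3=0x14 r4=0x5d  N=0 Z=0
after  1: r0=0x98 r1=0xd6 r2=0xf3 r3=0x14 r4=0x5d  N=1 Z=0
after  2: r0=0x98 r1=0x6a r2=0xf3 r3=0x14 r4=0x5d  N=0 Z=0
after  3: r0=0x98 r1=0x6a r2=0xf3 r3=0x7e r4=0x5d  N=0 Z=0
after  4: r0=0x98 r1=0x6a r2=0xf3 r3=0x7e r4=0x5c  N=0 Z=0
after  5: r0=0x98 r1=0x6a r2=0xf3 r3=0x7e r4=0x5c  N=0 Z=0
after  6: r0=0x98 r1=0x6a r2=0xf3 r3=0x7e r4=0x6b  N=0 Z=0
after  7: r0=0x98 r1=0x6a r2=0xf3 r3=0xfb r4=0x6b  N=1 Z=0
-- IRQ taken; context saved, return-PC = 8 --

SAVED = 0xfb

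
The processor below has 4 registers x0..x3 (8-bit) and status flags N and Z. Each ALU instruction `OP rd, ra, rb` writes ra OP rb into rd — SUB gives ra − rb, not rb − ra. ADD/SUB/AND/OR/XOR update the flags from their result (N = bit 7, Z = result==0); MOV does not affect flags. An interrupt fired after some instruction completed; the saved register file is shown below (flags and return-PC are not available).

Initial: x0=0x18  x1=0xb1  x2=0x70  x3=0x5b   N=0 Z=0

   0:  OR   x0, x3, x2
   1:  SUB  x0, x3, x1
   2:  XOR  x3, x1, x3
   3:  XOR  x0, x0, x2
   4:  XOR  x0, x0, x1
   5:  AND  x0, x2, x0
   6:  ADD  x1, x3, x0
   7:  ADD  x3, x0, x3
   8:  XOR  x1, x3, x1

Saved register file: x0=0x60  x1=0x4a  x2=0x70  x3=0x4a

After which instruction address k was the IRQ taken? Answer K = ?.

after  0: x0=0x7b x1=0xb1 x2=0x70 x3=0x5b  N=0 Z=0
after  1: x0=0xaa x1=0xb1 x2=0x70 x3=0x5b  N=1 Z=0
after  2: x0=0xaa x1=0xb1 x2=0x70 x3=0xea  N=1 Z=0
after  3: x0=0xda x1=0xb1 x2=0x70 x3=0xea  N=1 Z=0
after  4: x0=0x6b x1=0xb1 x2=0x70 x3=0xea  N=0 Z=0
after  5: x0=0x60 x1=0xb1 x2=0x70 x3=0xea  N=0 Z=0
after  6: x0=0x60 x1=0x4a x2=0x70 x3=0xea  N=0 Z=0
after  7: x0=0x60 x1=0x4a x2=0x70 x3=0x4a  N=0 Z=0
-- IRQ taken; context saved, return-PC = 8 --

K = 7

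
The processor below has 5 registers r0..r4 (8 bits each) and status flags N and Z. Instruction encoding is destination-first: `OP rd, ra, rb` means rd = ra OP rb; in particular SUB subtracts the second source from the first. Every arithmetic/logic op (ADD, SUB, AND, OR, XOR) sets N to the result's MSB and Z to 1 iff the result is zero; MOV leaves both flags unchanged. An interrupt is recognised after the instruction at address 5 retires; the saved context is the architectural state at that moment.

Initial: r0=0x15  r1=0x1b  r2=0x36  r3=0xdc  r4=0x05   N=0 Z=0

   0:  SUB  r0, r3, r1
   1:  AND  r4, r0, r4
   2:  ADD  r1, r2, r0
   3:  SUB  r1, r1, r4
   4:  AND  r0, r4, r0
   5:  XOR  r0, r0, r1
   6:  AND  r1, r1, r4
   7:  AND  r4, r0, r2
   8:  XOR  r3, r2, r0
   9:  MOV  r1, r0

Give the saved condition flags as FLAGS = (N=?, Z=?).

FLAGS = (N=1, Z=0)

after  0: r0=0xc1 r1=0x1b r2=0x36 r3=0xdc r4=0x05  N=1 Z=0
after  1: r0=0xc1 r1=0x1b r2=0x36 r3=0xdc r4=0x01  N=0 Z=0
after  2: r0=0xc1 r1=0xf7 r2=0x36 r3=0xdc r4=0x01  N=1 Z=0
after  3: r0=0xc1 r1=0xf6 r2=0x36 r3=0xdc r4=0x01  N=1 Z=0
after  4: r0=0x01 r1=0xf6 r2=0x36 r3=0xdc r4=0x01  N=0 Z=0
after  5: r0=0xf7 r1=0xf6 r2=0x36 r3=0xdc r4=0x01  N=1 Z=0
-- IRQ taken; context saved, return-PC = 6 --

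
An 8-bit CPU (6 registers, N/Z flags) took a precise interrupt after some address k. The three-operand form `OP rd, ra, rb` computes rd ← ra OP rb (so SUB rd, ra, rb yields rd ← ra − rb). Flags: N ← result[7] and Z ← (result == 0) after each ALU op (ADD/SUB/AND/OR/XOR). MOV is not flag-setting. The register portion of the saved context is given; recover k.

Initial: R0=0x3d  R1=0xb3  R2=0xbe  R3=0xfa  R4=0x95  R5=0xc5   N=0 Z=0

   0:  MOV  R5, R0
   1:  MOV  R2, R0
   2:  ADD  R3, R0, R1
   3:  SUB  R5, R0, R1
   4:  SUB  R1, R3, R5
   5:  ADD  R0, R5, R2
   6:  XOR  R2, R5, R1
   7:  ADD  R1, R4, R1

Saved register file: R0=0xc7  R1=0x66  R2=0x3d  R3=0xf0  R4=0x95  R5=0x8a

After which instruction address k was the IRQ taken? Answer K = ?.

after  0: R0=0x3d R1=0xb3 R2=0xbe R3=0xfa R4=0x95 R5=0x3d  N=0 Z=0
after  1: R0=0x3d R1=0xb3 R2=0x3d R3=0xfa R4=0x95 R5=0x3d  N=0 Z=0
after  2: R0=0x3d R1=0xb3 R2=0x3d R3=0xf0 R4=0x95 R5=0x3d  N=1 Z=0
after  3: R0=0x3d R1=0xb3 R2=0x3d R3=0xf0 R4=0x95 R5=0x8a  N=1 Z=0
after  4: R0=0x3d R1=0x66 R2=0x3d R3=0xf0 R4=0x95 R5=0x8a  N=0 Z=0
after  5: R0=0xc7 R1=0x66 R2=0x3d R3=0xf0 R4=0x95 R5=0x8a  N=1 Z=0
-- IRQ taken; context saved, return-PC = 6 --

K = 5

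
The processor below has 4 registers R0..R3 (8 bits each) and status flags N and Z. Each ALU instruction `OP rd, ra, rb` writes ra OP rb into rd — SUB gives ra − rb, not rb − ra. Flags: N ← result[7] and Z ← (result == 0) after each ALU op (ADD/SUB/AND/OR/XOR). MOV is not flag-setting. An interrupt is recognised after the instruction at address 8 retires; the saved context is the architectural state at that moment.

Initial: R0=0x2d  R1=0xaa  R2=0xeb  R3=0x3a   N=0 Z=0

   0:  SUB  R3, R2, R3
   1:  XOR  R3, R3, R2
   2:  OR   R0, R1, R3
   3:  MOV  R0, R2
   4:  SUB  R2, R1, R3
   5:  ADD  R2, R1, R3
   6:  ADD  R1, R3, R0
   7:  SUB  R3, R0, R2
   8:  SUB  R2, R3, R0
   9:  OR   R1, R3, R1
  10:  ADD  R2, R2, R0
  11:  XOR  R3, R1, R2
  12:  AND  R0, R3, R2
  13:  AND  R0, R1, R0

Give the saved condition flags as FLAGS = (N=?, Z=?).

FLAGS = (N=1, Z=0)

after  0: R0=0x2d R1=0xaa R2=0xeb R3=0xb1  N=1 Z=0
after  1: R0=0x2d R1=0xaa R2=0xeb R3=0x5a  N=0 Z=0
after  2: R0=0xfa R1=0xaa R2=0xeb R3=0x5a  N=1 Z=0
after  3: R0=0xeb R1=0xaa R2=0xeb R3=0x5a  N=1 Z=0
after  4: R0=0xeb R1=0xaa R2=0x50 R3=0x5a  N=0 Z=0
after  5: R0=0xeb R1=0xaa R2=0x04 R3=0x5a  N=0 Z=0
after  6: R0=0xeb R1=0x45 R2=0x04 R3=0x5a  N=0 Z=0
after  7: R0=0xeb R1=0x45 R2=0x04 R3=0xe7  N=1 Z=0
after  8: R0=0xeb R1=0x45 R2=0xfc R3=0xe7  N=1 Z=0
-- IRQ taken; context saved, return-PC = 9 --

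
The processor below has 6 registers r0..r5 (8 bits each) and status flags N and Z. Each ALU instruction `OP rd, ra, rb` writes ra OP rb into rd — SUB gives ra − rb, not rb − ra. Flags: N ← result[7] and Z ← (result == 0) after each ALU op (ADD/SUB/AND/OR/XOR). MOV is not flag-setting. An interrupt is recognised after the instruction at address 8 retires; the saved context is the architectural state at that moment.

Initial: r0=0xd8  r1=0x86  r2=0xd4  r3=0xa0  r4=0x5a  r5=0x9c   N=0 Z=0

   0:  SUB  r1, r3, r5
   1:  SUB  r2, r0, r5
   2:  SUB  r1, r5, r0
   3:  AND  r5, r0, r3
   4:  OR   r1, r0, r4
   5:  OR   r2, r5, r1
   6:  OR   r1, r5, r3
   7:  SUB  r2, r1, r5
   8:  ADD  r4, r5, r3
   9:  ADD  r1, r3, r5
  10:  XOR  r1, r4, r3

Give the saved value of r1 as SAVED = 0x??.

after  0: r0=0xd8 r1=0x04 r2=0xd4 r3=0xa0 r4=0x5a r5=0x9c  N=0 Z=0
after  1: r0=0xd8 r1=0x04 r2=0x3c r3=0xa0 r4=0x5a r5=0x9c  N=0 Z=0
after  2: r0=0xd8 r1=0xc4 r2=0x3c r3=0xa0 r4=0x5a r5=0x9c  N=1 Z=0
after  3: r0=0xd8 r1=0xc4 r2=0x3c r3=0xa0 r4=0x5a r5=0x80  N=1 Z=0
after  4: r0=0xd8 r1=0xda r2=0x3c r3=0xa0 r4=0x5a r5=0x80  N=1 Z=0
after  5: r0=0xd8 r1=0xda r2=0xda r3=0xa0 r4=0x5a r5=0x80  N=1 Z=0
after  6: r0=0xd8 r1=0xa0 r2=0xda r3=0xa0 r4=0x5a r5=0x80  N=1 Z=0
after  7: r0=0xd8 r1=0xa0 r2=0x20 r3=0xa0 r4=0x5a r5=0x80  N=0 Z=0
after  8: r0=0xd8 r1=0xa0 r2=0x20 r3=0xa0 r4=0x20 r5=0x80  N=0 Z=0
-- IRQ taken; context saved, return-PC = 9 --

SAVED = 0xa0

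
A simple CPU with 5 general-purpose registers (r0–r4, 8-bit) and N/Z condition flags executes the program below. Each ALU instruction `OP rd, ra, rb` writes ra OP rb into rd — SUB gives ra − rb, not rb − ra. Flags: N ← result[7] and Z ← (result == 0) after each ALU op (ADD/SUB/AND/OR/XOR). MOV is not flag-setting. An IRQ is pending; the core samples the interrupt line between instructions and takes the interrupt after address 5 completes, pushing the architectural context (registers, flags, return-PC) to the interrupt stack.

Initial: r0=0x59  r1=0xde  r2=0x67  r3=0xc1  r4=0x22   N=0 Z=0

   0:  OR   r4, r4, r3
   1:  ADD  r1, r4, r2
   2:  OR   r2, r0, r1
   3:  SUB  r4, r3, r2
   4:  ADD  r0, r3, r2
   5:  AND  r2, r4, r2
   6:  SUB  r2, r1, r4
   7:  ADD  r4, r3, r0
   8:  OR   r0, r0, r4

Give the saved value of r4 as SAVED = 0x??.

after  0: r0=0x59 r1=0xde r2=0x67 r3=0xc1 r4=0xe3  N=1 Z=0
after  1: r0=0x59 r1=0x4a r2=0x67 r3=0xc1 r4=0xe3  N=0 Z=0
after  2: r0=0x59 r1=0x4a r2=0x5b r3=0xc1 r4=0xe3  N=0 Z=0
after  3: r0=0x59 r1=0x4a r2=0x5b r3=0xc1 r4=0x66  N=0 Z=0
after  4: r0=0x1c r1=0x4a r2=0x5b r3=0xc1 r4=0x66  N=0 Z=0
after  5: r0=0x1c r1=0x4a r2=0x42 r3=0xc1 r4=0x66  N=0 Z=0
-- IRQ taken; context saved, return-PC = 6 --

SAVED = 0x66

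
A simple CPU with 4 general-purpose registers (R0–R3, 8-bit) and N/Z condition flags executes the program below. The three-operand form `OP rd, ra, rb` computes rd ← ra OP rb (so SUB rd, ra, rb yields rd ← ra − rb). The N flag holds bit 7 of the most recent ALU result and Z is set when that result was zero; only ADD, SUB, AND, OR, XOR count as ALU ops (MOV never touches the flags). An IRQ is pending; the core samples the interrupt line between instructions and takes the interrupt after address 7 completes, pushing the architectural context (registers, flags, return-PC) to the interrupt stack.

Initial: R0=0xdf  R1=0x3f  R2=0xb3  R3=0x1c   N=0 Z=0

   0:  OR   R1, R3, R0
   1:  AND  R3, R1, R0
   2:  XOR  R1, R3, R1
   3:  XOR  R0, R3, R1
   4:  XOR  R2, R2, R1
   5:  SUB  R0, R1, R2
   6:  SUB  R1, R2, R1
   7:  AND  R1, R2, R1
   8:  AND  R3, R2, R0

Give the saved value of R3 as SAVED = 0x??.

after  0: R0=0xdf R1=0xdf R2=0xb3 R3=0x1c  N=1 Z=0
after  1: R0=0xdf R1=0xdf R2=0xb3 R3=0xdf  N=1 Z=0
after  2: R0=0xdf R1=0x00 R2=0xb3 R3=0xdf  N=0 Z=1
after  3: R0=0xdf R1=0x00 R2=0xb3 R3=0xdf  N=1 Z=0
after  4: R0=0xdf R1=0x00 R2=0xb3 R3=0xdf  N=1 Z=0
after  5: R0=0x4d R1=0x00 R2=0xb3 R3=0xdf  N=0 Z=0
after  6: R0=0x4d R1=0xb3 R2=0xb3 R3=0xdf  N=1 Z=0
after  7: R0=0x4d R1=0xb3 R2=0xb3 R3=0xdf  N=1 Z=0
-- IRQ taken; context saved, return-PC = 8 --

SAVED = 0xdf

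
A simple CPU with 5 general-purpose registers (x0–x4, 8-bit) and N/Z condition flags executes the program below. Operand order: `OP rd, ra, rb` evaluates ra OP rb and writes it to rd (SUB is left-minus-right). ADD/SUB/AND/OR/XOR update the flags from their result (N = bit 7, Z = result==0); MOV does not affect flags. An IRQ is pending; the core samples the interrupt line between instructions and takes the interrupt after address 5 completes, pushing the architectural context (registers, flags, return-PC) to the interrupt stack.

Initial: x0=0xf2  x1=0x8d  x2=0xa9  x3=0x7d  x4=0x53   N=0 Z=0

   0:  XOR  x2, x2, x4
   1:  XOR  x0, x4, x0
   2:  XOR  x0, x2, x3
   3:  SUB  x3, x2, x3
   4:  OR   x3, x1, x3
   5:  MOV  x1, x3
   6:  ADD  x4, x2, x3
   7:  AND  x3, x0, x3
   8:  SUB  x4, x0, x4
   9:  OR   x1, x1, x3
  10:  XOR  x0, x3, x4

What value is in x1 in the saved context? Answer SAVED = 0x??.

SAVED = 0xfd

after  0: x0=0xf2 x1=0x8d x2=0xfa x3=0x7d x4=0x53  N=1 Z=0
after  1: x0=0xa1 x1=0x8d x2=0xfa x3=0x7d x4=0x53  N=1 Z=0
after  2: x0=0x87 x1=0x8d x2=0xfa x3=0x7d x4=0x53  N=1 Z=0
after  3: x0=0x87 x1=0x8d x2=0xfa x3=0x7d x4=0x53  N=0 Z=0
after  4: x0=0x87 x1=0x8d x2=0xfa x3=0xfd x4=0x53  N=1 Z=0
after  5: x0=0x87 x1=0xfd x2=0xfa x3=0xfd x4=0x53  N=1 Z=0
-- IRQ taken; context saved, return-PC = 6 --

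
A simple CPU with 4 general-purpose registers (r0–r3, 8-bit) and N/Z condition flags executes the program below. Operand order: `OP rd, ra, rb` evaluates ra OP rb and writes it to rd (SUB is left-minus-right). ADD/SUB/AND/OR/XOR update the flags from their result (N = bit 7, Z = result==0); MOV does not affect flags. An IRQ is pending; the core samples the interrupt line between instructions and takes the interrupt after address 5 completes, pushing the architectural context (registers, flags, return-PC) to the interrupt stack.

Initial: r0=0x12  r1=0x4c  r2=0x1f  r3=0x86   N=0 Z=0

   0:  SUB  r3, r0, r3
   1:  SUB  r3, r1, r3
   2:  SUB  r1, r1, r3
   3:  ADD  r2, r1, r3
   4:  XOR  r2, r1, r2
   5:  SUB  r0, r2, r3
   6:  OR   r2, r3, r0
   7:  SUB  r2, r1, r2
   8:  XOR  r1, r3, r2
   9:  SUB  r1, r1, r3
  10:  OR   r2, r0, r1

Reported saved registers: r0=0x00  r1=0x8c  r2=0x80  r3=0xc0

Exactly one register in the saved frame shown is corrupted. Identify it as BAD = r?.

BAD = r2

after  0: r0=0x12 r1=0x4c r2=0x1f r3=0x8c  N=1 Z=0
after  1: r0=0x12 r1=0x4c r2=0x1f r3=0xc0  N=1 Z=0
after  2: r0=0x12 r1=0x8c r2=0x1f r3=0xc0  N=1 Z=0
after  3: r0=0x12 r1=0x8c r2=0x4c r3=0xc0  N=0 Z=0
after  4: r0=0x12 r1=0x8c r2=0xc0 r3=0xc0  N=1 Z=0
after  5: r0=0x00 r1=0x8c r2=0xc0 r3=0xc0  N=0 Z=1
-- IRQ taken; context saved, return-PC = 6 --
mismatch: r2: reported 0x80 vs actual 0xc0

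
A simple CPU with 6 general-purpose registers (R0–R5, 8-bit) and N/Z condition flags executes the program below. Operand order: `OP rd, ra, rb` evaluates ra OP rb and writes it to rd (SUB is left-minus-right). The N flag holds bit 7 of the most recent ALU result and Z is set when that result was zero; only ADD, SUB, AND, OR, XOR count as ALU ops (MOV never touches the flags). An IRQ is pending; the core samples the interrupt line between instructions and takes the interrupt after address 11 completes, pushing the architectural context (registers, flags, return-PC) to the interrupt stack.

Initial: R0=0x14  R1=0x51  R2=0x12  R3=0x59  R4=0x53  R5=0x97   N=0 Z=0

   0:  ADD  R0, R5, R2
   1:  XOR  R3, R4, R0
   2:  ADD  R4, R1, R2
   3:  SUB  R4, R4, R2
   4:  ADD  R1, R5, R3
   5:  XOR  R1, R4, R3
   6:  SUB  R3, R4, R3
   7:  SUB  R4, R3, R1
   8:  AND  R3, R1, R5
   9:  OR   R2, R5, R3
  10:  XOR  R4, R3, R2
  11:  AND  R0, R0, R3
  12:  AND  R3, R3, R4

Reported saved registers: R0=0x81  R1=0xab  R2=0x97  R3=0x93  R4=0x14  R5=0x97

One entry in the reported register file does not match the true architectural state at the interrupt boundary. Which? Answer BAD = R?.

after  0: R0=0xa9 R1=0x51 R2=0x12 R3=0x59 R4=0x53 R5=0x97  N=1 Z=0
after  1: R0=0xa9 R1=0x51 R2=0x12 R3=0xfa R4=0x53 R5=0x97  N=1 Z=0
after  2: R0=0xa9 R1=0x51 R2=0x12 R3=0xfa R4=0x63 R5=0x97  N=0 Z=0
after  3: R0=0xa9 R1=0x51 R2=0x12 R3=0xfa R4=0x51 R5=0x97  N=0 Z=0
after  4: R0=0xa9 R1=0x91 R2=0x12 R3=0xfa R4=0x51 R5=0x97  N=1 Z=0
after  5: R0=0xa9 R1=0xab R2=0x12 R3=0xfa R4=0x51 R5=0x97  N=1 Z=0
after  6: R0=0xa9 R1=0xab R2=0x12 R3=0x57 R4=0x51 R5=0x97  N=0 Z=0
after  7: R0=0xa9 R1=0xab R2=0x12 R3=0x57 R4=0xac R5=0x97  N=1 Z=0
after  8: R0=0xa9 R1=0xab R2=0x12 R3=0x83 R4=0xac R5=0x97  N=1 Z=0
after  9: R0=0xa9 R1=0xab R2=0x97 R3=0x83 R4=0xac R5=0x97  N=1 Z=0
after 10: R0=0xa9 R1=0xab R2=0x97 R3=0x83 R4=0x14 R5=0x97  N=0 Z=0
after 11: R0=0x81 R1=0xab R2=0x97 R3=0x83 R4=0x14 R5=0x97  N=1 Z=0
-- IRQ taken; context saved, return-PC = 12 --
mismatch: R3: reported 0x93 vs actual 0x83

BAD = R3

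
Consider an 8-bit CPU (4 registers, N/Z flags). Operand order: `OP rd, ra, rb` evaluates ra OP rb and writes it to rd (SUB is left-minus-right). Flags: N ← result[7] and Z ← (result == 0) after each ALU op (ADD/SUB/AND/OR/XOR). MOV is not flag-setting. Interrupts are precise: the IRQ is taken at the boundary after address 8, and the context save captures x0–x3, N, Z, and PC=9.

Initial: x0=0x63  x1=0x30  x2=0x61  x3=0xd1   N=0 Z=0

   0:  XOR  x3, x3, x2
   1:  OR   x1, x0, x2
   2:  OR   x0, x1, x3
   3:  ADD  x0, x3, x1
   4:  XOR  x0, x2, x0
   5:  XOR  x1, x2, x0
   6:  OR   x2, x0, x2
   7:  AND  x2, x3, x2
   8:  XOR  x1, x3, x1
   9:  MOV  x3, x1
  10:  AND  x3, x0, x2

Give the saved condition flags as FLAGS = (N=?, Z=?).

FLAGS = (N=1, Z=0)

after  0: x0=0x63 x1=0x30 x2=0x61 x3=0xb0  N=1 Z=0
after  1: x0=0x63 x1=0x63 x2=0x61 x3=0xb0  N=0 Z=0
after  2: x0=0xf3 x1=0x63 x2=0x61 x3=0xb0  N=1 Z=0
after  3: x0=0x13 x1=0x63 x2=0x61 x3=0xb0  N=0 Z=0
after  4: x0=0x72 x1=0x63 x2=0x61 x3=0xb0  N=0 Z=0
after  5: x0=0x72 x1=0x13 x2=0x61 x3=0xb0  N=0 Z=0
after  6: x0=0x72 x1=0x13 x2=0x73 x3=0xb0  N=0 Z=0
after  7: x0=0x72 x1=0x13 x2=0x30 x3=0xb0  N=0 Z=0
after  8: x0=0x72 x1=0xa3 x2=0x30 x3=0xb0  N=1 Z=0
-- IRQ taken; context saved, return-PC = 9 --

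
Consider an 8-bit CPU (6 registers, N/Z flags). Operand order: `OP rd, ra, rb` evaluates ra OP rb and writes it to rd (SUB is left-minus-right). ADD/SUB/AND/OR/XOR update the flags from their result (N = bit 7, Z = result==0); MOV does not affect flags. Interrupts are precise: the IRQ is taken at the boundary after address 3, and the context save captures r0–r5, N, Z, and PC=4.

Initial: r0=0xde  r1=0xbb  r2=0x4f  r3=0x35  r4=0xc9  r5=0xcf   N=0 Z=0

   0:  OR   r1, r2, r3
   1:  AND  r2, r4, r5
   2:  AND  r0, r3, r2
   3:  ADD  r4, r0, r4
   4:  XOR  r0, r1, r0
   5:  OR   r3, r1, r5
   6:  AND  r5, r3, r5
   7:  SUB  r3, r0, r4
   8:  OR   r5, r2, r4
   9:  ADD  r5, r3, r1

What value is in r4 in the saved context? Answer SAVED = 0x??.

SAVED = 0xca

after  0: r0=0xde r1=0x7f r2=0x4f r3=0x35 r4=0xc9 r5=0xcf  N=0 Z=0
after  1: r0=0xde r1=0x7f r2=0xc9 r3=0x35 r4=0xc9 r5=0xcf  N=1 Z=0
after  2: r0=0x01 r1=0x7f r2=0xc9 r3=0x35 r4=0xc9 r5=0xcf  N=0 Z=0
after  3: r0=0x01 r1=0x7f r2=0xc9 r3=0x35 r4=0xca r5=0xcf  N=1 Z=0
-- IRQ taken; context saved, return-PC = 4 --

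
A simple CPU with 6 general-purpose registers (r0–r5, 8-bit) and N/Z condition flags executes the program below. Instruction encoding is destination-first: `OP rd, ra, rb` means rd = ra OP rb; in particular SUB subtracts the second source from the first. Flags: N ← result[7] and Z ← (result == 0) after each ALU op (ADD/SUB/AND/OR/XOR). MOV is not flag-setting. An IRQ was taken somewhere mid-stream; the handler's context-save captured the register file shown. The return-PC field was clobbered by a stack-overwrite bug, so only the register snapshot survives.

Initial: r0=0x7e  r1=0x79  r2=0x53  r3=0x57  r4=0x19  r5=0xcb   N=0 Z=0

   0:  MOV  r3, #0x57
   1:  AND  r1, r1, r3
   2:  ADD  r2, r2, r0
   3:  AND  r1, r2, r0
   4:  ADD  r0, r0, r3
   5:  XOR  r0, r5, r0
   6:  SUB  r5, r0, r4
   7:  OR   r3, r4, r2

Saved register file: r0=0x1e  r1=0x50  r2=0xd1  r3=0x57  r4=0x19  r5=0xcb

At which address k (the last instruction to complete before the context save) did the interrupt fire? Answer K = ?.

after  0: r0=0x7e r1=0x79 r2=0x53 r3=0x57 r4=0x19 r5=0xcb  N=0 Z=0
after  1: r0=0x7e r1=0x51 r2=0x53 r3=0x57 r4=0x19 r5=0xcb  N=0 Z=0
after  2: r0=0x7e r1=0x51 r2=0xd1 r3=0x57 r4=0x19 r5=0xcb  N=1 Z=0
after  3: r0=0x7e r1=0x50 r2=0xd1 r3=0x57 r4=0x19 r5=0xcb  N=0 Z=0
after  4: r0=0xd5 r1=0x50 r2=0xd1 r3=0x57 r4=0x19 r5=0xcb  N=1 Z=0
after  5: r0=0x1e r1=0x50 r2=0xd1 r3=0x57 r4=0x19 r5=0xcb  N=0 Z=0
-- IRQ taken; context saved, return-PC = 6 --

K = 5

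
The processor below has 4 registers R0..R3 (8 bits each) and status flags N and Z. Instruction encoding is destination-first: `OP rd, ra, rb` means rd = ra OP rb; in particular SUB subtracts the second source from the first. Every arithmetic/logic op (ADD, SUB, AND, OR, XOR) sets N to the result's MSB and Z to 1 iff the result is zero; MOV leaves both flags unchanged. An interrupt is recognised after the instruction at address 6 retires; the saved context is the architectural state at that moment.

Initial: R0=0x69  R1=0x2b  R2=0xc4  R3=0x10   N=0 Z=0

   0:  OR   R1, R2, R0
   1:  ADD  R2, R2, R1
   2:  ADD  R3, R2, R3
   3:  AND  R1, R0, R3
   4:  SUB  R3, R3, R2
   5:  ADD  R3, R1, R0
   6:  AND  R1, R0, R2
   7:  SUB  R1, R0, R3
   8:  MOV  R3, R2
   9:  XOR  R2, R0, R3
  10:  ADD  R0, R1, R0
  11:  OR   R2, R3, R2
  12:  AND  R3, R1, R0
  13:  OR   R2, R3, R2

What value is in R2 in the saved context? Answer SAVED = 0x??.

after  0: R0=0x69 R1=0xed R2=0xc4 R3=0x10  N=1 Z=0
after  1: R0=0x69 R1=0xed R2=0xb1 R3=0x10  N=1 Z=0
after  2: R0=0x69 R1=0xed R2=0xb1 R3=0xc1  N=1 Z=0
after  3: R0=0x69 R1=0x41 R2=0xb1 R3=0xc1  N=0 Z=0
after  4: R0=0x69 R1=0x41 R2=0xb1 R3=0x10  N=0 Z=0
after  5: R0=0x69 R1=0x41 R2=0xb1 R3=0xaa  N=1 Z=0
after  6: R0=0x69 R1=0x21 R2=0xb1 R3=0xaa  N=0 Z=0
-- IRQ taken; context saved, return-PC = 7 --

SAVED = 0xb1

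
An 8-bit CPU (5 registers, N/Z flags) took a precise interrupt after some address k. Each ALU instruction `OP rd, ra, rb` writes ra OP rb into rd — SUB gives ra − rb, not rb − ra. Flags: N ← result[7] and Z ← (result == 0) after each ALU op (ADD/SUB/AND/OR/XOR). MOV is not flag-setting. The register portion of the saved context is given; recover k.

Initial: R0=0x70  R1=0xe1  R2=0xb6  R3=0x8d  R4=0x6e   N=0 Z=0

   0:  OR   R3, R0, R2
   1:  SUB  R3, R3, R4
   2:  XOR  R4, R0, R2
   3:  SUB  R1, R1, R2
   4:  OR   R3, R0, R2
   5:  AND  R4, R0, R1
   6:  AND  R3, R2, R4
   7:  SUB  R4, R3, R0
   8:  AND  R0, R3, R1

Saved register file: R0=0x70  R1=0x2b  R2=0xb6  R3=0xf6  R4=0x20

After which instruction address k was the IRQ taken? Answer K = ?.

after  0: R0=0x70 R1=0xe1 R2=0xb6 R3=0xf6 R4=0x6e  N=1 Z=0
after  1: R0=0x70 R1=0xe1 R2=0xb6 R3=0x88 R4=0x6e  N=1 Z=0
after  2: R0=0x70 R1=0xe1 R2=0xb6 R3=0x88 R4=0xc6  N=1 Z=0
after  3: R0=0x70 R1=0x2b R2=0xb6 R3=0x88 R4=0xc6  N=0 Z=0
after  4: R0=0x70 R1=0x2b R2=0xb6 R3=0xf6 R4=0xc6  N=1 Z=0
after  5: R0=0x70 R1=0x2b R2=0xb6 R3=0xf6 R4=0x20  N=0 Z=0
-- IRQ taken; context saved, return-PC = 6 --

K = 5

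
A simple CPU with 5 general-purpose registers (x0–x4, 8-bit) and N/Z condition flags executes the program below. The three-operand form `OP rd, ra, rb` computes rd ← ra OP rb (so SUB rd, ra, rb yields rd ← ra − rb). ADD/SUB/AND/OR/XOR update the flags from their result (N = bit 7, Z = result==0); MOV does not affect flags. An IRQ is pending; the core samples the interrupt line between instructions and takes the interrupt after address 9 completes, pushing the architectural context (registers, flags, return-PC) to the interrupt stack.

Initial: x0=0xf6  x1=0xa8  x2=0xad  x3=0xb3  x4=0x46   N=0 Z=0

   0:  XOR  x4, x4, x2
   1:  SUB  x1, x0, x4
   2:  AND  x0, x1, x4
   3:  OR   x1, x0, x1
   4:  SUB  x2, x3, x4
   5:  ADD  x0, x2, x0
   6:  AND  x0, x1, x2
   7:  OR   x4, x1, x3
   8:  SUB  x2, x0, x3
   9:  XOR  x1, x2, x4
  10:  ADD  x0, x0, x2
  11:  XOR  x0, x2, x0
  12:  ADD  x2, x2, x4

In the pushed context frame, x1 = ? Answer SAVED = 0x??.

after  0: x0=0xf6 x1=0xa8 x2=0xad x3=0xb3 x4=0xeb  N=1 Z=0
after  1: x0=0xf6 x1=0x0b x2=0xad x3=0xb3 x4=0xeb  N=0 Z=0
after  2: x0=0x0b x1=0x0b x2=0xad x3=0xb3 x4=0xeb  N=0 Z=0
after  3: x0=0x0b x1=0x0b x2=0xad x3=0xb3 x4=0xeb  N=0 Z=0
after  4: x0=0x0b x1=0x0b x2=0xc8 x3=0xb3 x4=0xeb  N=1 Z=0
after  5: x0=0xd3 x1=0x0b x2=0xc8 x3=0xb3 x4=0xeb  N=1 Z=0
after  6: x0=0x08 x1=0x0b x2=0xc8 x3=0xb3 x4=0xeb  N=0 Z=0
after  7: x0=0x08 x1=0x0b x2=0xc8 x3=0xb3 x4=0xbb  N=1 Z=0
after  8: x0=0x08 x1=0x0b x2=0x55 x3=0xb3 x4=0xbb  N=0 Z=0
after  9: x0=0x08 x1=0xee x2=0x55 x3=0xb3 x4=0xbb  N=1 Z=0
-- IRQ taken; context saved, return-PC = 10 --

SAVED = 0xee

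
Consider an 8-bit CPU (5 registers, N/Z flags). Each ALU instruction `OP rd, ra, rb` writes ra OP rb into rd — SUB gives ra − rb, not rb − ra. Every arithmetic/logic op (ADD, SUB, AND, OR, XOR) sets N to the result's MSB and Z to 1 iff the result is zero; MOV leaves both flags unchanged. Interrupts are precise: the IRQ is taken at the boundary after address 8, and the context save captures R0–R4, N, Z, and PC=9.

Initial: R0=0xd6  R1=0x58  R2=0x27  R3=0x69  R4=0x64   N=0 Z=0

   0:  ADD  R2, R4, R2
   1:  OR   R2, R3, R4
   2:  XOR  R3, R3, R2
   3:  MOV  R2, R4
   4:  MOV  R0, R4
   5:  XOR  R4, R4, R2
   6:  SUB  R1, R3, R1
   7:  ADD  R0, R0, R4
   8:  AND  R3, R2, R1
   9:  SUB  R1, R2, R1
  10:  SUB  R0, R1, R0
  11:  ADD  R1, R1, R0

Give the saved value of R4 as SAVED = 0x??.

SAVED = 0x00

after  0: R0=0xd6 R1=0x58 R2=0x8b R3=0x69 R4=0x64  N=1 Z=0
after  1: R0=0xd6 R1=0x58 R2=0x6d R3=0x69 R4=0x64  N=0 Z=0
after  2: R0=0xd6 R1=0x58 R2=0x6d R3=0x04 R4=0x64  N=0 Z=0
after  3: R0=0xd6 R1=0x58 R2=0x64 R3=0x04 R4=0x64  N=0 Z=0
after  4: R0=0x64 R1=0x58 R2=0x64 R3=0x04 R4=0x64  N=0 Z=0
after  5: R0=0x64 R1=0x58 R2=0x64 R3=0x04 R4=0x00  N=0 Z=1
after  6: R0=0x64 R1=0xac R2=0x64 R3=0x04 R4=0x00  N=1 Z=0
after  7: R0=0x64 R1=0xac R2=0x64 R3=0x04 R4=0x00  N=0 Z=0
after  8: R0=0x64 R1=0xac R2=0x64 R3=0x24 R4=0x00  N=0 Z=0
-- IRQ taken; context saved, return-PC = 9 --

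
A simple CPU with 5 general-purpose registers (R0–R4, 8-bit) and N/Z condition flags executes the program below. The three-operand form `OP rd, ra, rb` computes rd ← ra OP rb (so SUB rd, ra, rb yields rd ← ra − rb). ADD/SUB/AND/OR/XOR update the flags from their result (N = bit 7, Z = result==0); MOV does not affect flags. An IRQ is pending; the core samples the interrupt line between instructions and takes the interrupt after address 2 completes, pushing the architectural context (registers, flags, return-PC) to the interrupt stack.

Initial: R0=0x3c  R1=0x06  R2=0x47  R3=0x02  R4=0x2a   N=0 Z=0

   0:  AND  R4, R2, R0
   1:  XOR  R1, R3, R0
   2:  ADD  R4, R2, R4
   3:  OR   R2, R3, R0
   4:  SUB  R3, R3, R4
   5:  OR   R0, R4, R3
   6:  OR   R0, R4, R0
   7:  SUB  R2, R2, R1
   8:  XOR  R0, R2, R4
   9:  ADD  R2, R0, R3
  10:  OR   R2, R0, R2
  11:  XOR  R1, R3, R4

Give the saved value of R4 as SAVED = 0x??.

SAVED = 0x4b

after  0: R0=0x3c R1=0x06 R2=0x47 R3=0x02 R4=0x04  N=0 Z=0
after  1: R0=0x3c R1=0x3e R2=0x47 R3=0x02 R4=0x04  N=0 Z=0
after  2: R0=0x3c R1=0x3e R2=0x47 R3=0x02 R4=0x4b  N=0 Z=0
-- IRQ taken; context saved, return-PC = 3 --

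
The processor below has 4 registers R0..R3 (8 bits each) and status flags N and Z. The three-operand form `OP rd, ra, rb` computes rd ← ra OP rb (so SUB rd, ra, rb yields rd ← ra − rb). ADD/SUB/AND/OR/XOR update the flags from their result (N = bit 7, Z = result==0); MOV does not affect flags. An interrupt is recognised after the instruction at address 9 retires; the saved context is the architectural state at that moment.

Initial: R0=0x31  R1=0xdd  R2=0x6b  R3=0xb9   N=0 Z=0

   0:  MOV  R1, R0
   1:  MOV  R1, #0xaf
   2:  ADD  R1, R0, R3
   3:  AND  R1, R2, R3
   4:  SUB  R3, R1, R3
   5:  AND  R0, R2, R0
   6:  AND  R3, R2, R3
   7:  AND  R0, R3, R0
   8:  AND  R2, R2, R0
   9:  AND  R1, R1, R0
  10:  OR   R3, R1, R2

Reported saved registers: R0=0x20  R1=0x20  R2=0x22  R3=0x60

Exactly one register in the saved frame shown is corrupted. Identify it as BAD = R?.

BAD = R2

after  0: R0=0x31 R1=0x31 R2=0x6b R3=0xb9  N=0 Z=0
after  1: R0=0x31 R1=0xaf R2=0x6b R3=0xb9  N=0 Z=0
after  2: R0=0x31 R1=0xea R2=0x6b R3=0xb9  N=1 Z=0
after  3: R0=0x31 R1=0x29 R2=0x6b R3=0xb9  N=0 Z=0
after  4: R0=0x31 R1=0x29 R2=0x6b R3=0x70  N=0 Z=0
after  5: R0=0x21 R1=0x29 R2=0x6b R3=0x70  N=0 Z=0
after  6: R0=0x21 R1=0x29 R2=0x6b R3=0x60  N=0 Z=0
after  7: R0=0x20 R1=0x29 R2=0x6b R3=0x60  N=0 Z=0
after  8: R0=0x20 R1=0x29 R2=0x20 R3=0x60  N=0 Z=0
after  9: R0=0x20 R1=0x20 R2=0x20 R3=0x60  N=0 Z=0
-- IRQ taken; context saved, return-PC = 10 --
mismatch: R2: reported 0x22 vs actual 0x20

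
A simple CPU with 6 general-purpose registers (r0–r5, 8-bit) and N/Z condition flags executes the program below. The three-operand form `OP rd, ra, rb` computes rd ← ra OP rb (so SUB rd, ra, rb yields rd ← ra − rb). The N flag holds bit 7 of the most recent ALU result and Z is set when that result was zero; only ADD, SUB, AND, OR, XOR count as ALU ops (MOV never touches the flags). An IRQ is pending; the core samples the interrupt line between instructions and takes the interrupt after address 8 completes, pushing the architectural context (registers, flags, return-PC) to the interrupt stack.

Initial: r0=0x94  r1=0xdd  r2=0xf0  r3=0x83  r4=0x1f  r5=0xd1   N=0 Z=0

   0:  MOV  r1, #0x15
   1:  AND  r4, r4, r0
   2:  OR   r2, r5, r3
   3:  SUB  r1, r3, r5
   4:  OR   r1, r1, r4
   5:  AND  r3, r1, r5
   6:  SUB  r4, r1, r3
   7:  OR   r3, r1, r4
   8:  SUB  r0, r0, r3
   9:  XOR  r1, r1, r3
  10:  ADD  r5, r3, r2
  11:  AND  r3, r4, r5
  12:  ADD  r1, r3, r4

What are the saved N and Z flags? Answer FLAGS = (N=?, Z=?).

after  0: r0=0x94 r1=0x15 r2=0xf0 r3=0x83 r4=0x1f r5=0xd1  N=0 Z=0
after  1: r0=0x94 r1=0x15 r2=0xf0 r3=0x83 r4=0x14 r5=0xd1  N=0 Z=0
after  2: r0=0x94 r1=0x15 r2=0xd3 r3=0x83 r4=0x14 r5=0xd1  N=1 Z=0
after  3: r0=0x94 r1=0xb2 r2=0xd3 r3=0x83 r4=0x14 r5=0xd1  N=1 Z=0
after  4: r0=0x94 r1=0xb6 r2=0xd3 r3=0x83 r4=0x14 r5=0xd1  N=1 Z=0
after  5: r0=0x94 r1=0xb6 r2=0xd3 r3=0x90 r4=0x14 r5=0xd1  N=1 Z=0
after  6: r0=0x94 r1=0xb6 r2=0xd3 r3=0x90 r4=0x26 r5=0xd1  N=0 Z=0
after  7: r0=0x94 r1=0xb6 r2=0xd3 r3=0xb6 r4=0x26 r5=0xd1  N=1 Z=0
after  8: r0=0xde r1=0xb6 r2=0xd3 r3=0xb6 r4=0x26 r5=0xd1  N=1 Z=0
-- IRQ taken; context saved, return-PC = 9 --

FLAGS = (N=1, Z=0)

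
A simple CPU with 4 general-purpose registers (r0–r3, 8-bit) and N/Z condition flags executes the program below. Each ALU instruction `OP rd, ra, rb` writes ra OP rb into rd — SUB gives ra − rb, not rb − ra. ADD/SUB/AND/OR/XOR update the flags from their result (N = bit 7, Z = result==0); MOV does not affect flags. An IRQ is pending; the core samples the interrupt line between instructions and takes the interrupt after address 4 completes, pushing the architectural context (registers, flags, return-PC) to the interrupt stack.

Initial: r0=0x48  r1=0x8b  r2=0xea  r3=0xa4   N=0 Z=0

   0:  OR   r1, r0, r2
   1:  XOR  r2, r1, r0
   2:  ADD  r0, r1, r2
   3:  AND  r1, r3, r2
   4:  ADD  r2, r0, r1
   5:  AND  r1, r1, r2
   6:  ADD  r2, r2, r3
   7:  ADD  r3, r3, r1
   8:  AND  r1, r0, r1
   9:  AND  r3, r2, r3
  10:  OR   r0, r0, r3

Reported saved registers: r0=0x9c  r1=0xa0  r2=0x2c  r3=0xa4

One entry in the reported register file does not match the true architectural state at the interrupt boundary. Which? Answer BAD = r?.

BAD = r0

after  0: r0=0x48 r1=0xea r2=0xea r3=0xa4  N=1 Z=0
after  1: r0=0x48 r1=0xea r2=0xa2 r3=0xa4  N=1 Z=0
after  2: r0=0x8c r1=0xea r2=0xa2 r3=0xa4  N=1 Z=0
after  3: r0=0x8c r1=0xa0 r2=0xa2 r3=0xa4  N=1 Z=0
after  4: r0=0x8c r1=0xa0 r2=0x2c r3=0xa4  N=0 Z=0
-- IRQ taken; context saved, return-PC = 5 --
mismatch: r0: reported 0x9c vs actual 0x8c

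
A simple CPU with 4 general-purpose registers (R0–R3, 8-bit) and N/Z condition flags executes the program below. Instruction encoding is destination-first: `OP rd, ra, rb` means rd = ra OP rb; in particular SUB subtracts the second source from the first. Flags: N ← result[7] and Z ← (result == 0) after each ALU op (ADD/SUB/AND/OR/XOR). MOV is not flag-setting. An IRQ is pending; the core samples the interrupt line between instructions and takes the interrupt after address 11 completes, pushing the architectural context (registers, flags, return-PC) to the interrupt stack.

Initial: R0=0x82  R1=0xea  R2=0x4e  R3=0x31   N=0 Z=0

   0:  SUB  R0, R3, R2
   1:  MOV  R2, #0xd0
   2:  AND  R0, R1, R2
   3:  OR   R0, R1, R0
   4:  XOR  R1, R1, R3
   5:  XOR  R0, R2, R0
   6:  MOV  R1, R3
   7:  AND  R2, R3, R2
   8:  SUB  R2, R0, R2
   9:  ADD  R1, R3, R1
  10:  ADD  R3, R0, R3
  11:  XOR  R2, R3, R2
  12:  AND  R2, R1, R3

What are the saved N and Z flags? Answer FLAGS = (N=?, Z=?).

FLAGS = (N=0, Z=0)

after  0: R0=0xe3 R1=0xea R2=0x4e R3=0x31  N=1 Z=0
after  1: R0=0xe3 R1=0xea R2=0xd0 R3=0x31  N=1 Z=0
after  2: R0=0xc0 R1=0xea R2=0xd0 R3=0x31  N=1 Z=0
after  3: R0=0xea R1=0xea R2=0xd0 R3=0x31  N=1 Z=0
after  4: R0=0xea R1=0xdb R2=0xd0 R3=0x31  N=1 Z=0
after  5: R0=0x3a R1=0xdb R2=0xd0 R3=0x31  N=0 Z=0
after  6: R0=0x3a R1=0x31 R2=0xd0 R3=0x31  N=0 Z=0
after  7: R0=0x3a R1=0x31 R2=0x10 R3=0x31  N=0 Z=0
after  8: R0=0x3a R1=0x31 R2=0x2a R3=0x31  N=0 Z=0
after  9: R0=0x3a R1=0x62 R2=0x2a R3=0x31  N=0 Z=0
after 10: R0=0x3a R1=0x62 R2=0x2a R3=0x6b  N=0 Z=0
after 11: R0=0x3a R1=0x62 R2=0x41 R3=0x6b  N=0 Z=0
-- IRQ taken; context saved, return-PC = 12 --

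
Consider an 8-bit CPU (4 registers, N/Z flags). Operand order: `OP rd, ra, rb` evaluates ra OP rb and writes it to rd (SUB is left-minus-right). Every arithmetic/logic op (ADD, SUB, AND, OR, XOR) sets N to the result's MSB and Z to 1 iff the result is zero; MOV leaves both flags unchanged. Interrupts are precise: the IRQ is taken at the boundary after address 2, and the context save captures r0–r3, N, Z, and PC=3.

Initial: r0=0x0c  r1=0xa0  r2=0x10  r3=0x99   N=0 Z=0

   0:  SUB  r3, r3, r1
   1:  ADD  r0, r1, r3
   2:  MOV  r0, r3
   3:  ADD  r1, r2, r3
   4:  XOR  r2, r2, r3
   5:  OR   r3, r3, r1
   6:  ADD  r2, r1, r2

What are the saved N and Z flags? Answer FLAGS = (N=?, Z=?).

after  0: r0=0x0c r1=0xa0 r2=0x10 r3=0xf9  N=1 Z=0
after  1: r0=0x99 r1=0xa0 r2=0x10 r3=0xf9  N=1 Z=0
after  2: r0=0xf9 r1=0xa0 r2=0x10 r3=0xf9  N=1 Z=0
-- IRQ taken; context saved, return-PC = 3 --

FLAGS = (N=1, Z=0)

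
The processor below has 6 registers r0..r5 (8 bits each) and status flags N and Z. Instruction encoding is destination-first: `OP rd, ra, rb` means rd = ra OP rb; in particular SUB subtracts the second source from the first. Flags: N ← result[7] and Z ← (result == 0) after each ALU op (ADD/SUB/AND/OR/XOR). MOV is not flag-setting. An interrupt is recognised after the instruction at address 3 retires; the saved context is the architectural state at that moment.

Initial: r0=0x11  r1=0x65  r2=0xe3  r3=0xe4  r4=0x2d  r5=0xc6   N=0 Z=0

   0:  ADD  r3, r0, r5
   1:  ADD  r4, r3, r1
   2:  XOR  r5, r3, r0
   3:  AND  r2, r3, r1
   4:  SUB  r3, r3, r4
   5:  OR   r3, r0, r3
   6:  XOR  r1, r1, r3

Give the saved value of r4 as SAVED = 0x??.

SAVED = 0x3c

after  0: r0=0x11 r1=0x65 r2=0xe3 r3=0xd7 r4=0x2d r5=0xc6  N=1 Z=0
after  1: r0=0x11 r1=0x65 r2=0xe3 r3=0xd7 r4=0x3c r5=0xc6  N=0 Z=0
after  2: r0=0x11 r1=0x65 r2=0xe3 r3=0xd7 r4=0x3c r5=0xc6  N=1 Z=0
after  3: r0=0x11 r1=0x65 r2=0x45 r3=0xd7 r4=0x3c r5=0xc6  N=0 Z=0
-- IRQ taken; context saved, return-PC = 4 --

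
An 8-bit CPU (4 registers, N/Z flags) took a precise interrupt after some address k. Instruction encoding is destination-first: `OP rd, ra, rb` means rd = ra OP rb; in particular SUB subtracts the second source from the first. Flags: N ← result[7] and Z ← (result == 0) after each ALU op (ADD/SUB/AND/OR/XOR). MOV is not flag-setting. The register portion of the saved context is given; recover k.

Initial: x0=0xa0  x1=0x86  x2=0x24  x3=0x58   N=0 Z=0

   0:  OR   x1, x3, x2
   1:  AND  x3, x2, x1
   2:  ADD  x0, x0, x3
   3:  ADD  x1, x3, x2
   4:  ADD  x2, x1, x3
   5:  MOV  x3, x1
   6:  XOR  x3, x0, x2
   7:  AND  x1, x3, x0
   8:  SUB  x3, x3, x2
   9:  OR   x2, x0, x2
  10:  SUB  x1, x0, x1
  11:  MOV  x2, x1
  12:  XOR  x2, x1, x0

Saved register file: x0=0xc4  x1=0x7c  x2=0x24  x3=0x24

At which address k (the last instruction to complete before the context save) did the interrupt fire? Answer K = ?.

K = 2

after  0: x0=0xa0 x1=0x7c x2=0x24 x3=0x58  N=0 Z=0
after  1: x0=0xa0 x1=0x7c x2=0x24 x3=0x24  N=0 Z=0
after  2: x0=0xc4 x1=0x7c x2=0x24 x3=0x24  N=1 Z=0
-- IRQ taken; context saved, return-PC = 3 --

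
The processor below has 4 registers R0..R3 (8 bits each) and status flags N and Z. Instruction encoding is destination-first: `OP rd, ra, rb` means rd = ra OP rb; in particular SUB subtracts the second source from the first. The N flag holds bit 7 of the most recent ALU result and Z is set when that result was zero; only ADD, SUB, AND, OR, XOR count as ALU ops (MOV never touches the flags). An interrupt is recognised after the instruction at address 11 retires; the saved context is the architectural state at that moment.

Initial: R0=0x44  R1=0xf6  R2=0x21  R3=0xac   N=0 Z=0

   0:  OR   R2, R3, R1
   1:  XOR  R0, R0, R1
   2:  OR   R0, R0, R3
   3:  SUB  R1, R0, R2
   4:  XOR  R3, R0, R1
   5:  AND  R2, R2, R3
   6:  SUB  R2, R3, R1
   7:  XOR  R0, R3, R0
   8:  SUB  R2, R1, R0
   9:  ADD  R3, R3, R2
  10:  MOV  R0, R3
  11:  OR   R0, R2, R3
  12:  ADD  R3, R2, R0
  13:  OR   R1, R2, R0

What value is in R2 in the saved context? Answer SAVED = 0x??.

after  0: R0=0x44 R1=0xf6 R2=0xfe R3=0xac  N=1 Z=0
after  1: R0=0xb2 R1=0xf6 R2=0xfe R3=0xac  N=1 Z=0
after  2: R0=0xbe R1=0xf6 R2=0xfe R3=0xac  N=1 Z=0
after  3: R0=0xbe R1=0xc0 R2=0xfe R3=0xac  N=1 Z=0
after  4: R0=0xbe R1=0xc0 R2=0xfe R3=0x7e  N=0 Z=0
after  5: R0=0xbe R1=0xc0 R2=0x7e R3=0x7e  N=0 Z=0
after  6: R0=0xbe R1=0xc0 R2=0xbe R3=0x7e  N=1 Z=0
after  7: R0=0xc0 R1=0xc0 R2=0xbe R3=0x7e  N=1 Z=0
after  8: R0=0xc0 R1=0xc0 R2=0x00 R3=0x7e  N=0 Z=1
after  9: R0=0xc0 R1=0xc0 R2=0x00 R3=0x7e  N=0 Z=0
after 10: R0=0x7e R1=0xc0 R2=0x00 R3=0x7e  N=0 Z=0
after 11: R0=0x7e R1=0xc0 R2=0x00 R3=0x7e  N=0 Z=0
-- IRQ taken; context saved, return-PC = 12 --

SAVED = 0x00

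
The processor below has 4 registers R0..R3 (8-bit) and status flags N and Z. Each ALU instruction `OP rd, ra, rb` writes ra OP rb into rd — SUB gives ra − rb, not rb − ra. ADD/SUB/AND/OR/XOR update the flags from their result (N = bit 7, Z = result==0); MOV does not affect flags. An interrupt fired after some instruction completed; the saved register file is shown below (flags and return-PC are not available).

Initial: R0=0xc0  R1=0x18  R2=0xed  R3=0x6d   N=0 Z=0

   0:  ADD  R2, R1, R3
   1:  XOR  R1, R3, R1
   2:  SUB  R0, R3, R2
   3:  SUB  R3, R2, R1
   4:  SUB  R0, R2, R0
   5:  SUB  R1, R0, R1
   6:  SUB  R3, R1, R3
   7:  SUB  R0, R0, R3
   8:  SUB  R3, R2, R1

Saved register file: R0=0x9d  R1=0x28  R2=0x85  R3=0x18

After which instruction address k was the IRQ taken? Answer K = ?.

after  0: R0=0xc0 R1=0x18 R2=0x85 R3=0x6d  N=1 Z=0
after  1: R0=0xc0 R1=0x75 R2=0x85 R3=0x6d  N=0 Z=0
after  2: R0=0xe8 R1=0x75 R2=0x85 R3=0x6d  N=1 Z=0
after  3: R0=0xe8 R1=0x75 R2=0x85 R3=0x10  N=0 Z=0
after  4: R0=0x9d R1=0x75 R2=0x85 R3=0x10  N=1 Z=0
after  5: R0=0x9d R1=0x28 R2=0x85 R3=0x10  N=0 Z=0
after  6: R0=0x9d R1=0x28 R2=0x85 R3=0x18  N=0 Z=0
-- IRQ taken; context saved, return-PC = 7 --

K = 6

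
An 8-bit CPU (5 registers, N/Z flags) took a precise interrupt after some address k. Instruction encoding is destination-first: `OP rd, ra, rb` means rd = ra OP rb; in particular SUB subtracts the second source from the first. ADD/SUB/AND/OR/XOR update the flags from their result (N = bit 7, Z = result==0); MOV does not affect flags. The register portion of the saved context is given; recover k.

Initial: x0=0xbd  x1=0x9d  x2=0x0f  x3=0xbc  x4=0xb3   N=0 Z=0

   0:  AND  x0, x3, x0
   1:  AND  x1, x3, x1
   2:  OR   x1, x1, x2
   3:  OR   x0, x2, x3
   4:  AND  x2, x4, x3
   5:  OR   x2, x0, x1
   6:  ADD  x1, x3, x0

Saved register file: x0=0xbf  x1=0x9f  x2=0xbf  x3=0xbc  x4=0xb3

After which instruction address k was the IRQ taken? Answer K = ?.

K = 5

after  0: x0=0xbc x1=0x9d x2=0x0f x3=0xbc x4=0xb3  N=1 Z=0
after  1: x0=0xbc x1=0x9c x2=0x0f x3=0xbc x4=0xb3  N=1 Z=0
after  2: x0=0xbc x1=0x9f x2=0x0f x3=0xbc x4=0xb3  N=1 Z=0
after  3: x0=0xbf x1=0x9f x2=0x0f x3=0xbc x4=0xb3  N=1 Z=0
after  4: x0=0xbf x1=0x9f x2=0xb0 x3=0xbc x4=0xb3  N=1 Z=0
after  5: x0=0xbf x1=0x9f x2=0xbf x3=0xbc x4=0xb3  N=1 Z=0
-- IRQ taken; context saved, return-PC = 6 --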